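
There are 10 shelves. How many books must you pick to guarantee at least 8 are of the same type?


Pigeonhole: to guarantee k in one of n categories, need (k-1)×n + 1.
k = 8, n = 10
Minimum = (8-1) × 10 + 1 = 7 × 10 + 1

71


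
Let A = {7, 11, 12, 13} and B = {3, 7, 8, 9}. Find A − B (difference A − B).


A = {7, 11, 12, 13}
B = {3, 7, 8, 9}
Operation: difference A − B
In A but not B: 11, 12, 13

{11, 12, 13}


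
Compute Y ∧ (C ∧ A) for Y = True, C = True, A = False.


Y = True, C = True, A = False
Step 1: C ∧ A = True AND False = False
Step 2: Y ∧ False = True AND False = False
AND is true only when ALL operands are true.

False


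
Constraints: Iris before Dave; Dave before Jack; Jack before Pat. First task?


Constraints: Iris before Dave; Dave before Jack; Jack before Pat
The first task can have nothing scheduled before it, so it must never appear on the right of a 'before'.
Tasks appearing after some 'before': Dave, Jack, Pat.
The only task not in that list is Iris → it is first.

Iris


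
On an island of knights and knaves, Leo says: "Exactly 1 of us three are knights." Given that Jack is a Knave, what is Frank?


Leo claims exactly 1 knights among Leo, Jack, Frank.
Given: Jack is a Knave.

Case 1: Leo is a Knight (tells truth)
  Then exactly 1 of the three are knights.
  Counting Leo, Jack: 1 knight(s) so far. Need 0 more → Frank = Knave.
Case 2: Leo is a Knave (lies)
  Then the count is NOT 1.
  If Frank = Knight, count = 1 = 1 → claim would be true, contradicts lie.
  If Frank = Knave, count = 0 ≠ 1 → lie confirmed ✓

Frank is a Knave.

Knave


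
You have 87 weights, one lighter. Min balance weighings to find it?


Each weighing has 3 outcomes (left heavy / balance / right heavy), so k weighings distinguish at most 3^k cases; splitting into three near-equal groups achieves this.
Need 3^k ≥ 87: 3^4 = 81 < 87 ≤ 3^5 = 243
k = ⌈log₃(87)⌉ = 5

5


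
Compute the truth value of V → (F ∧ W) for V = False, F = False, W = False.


V = False, F = False, W = False
Step 1: F ∧ W = False AND False = False
Step 2: V → (False): false only when V=True and consequent=False.
Result: True

True


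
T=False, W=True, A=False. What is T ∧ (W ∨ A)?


T = False, W = True, A = False
Expression: T ∧ (W ∨ A)
Step 1: W ∨ A = True OR False = True
Step 2: T ∧ (True) = False AND True = False

False


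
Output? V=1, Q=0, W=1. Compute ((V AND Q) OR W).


V AND Q = 1&0 = 0
0 OR 1 = 1

1


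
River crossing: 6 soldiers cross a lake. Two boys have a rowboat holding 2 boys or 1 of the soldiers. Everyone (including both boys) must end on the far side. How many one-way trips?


Per crossing of one of the soldiers: boys→, one←, one of the soldiers→, one← = 4 trips
6 × 4 = 24, + 1 final boys→ = 25
Minimum trips = 25

25


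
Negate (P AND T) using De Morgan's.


De Morgan's law: ¬(P ∧ Q) ≡ ¬P ∨ ¬Q
¬(P ∧ T) = ¬P ∨ ¬T

¬P ∨ ¬T


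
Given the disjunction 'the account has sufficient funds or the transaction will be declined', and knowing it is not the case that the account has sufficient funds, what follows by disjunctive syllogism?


Disjunctive syllogism: P ∨ Q, ¬P ⊢ Q
Disjunction: the account has sufficient funds ∨ the transaction will be declined
We know it is not the case that the account has sufficient funds.
By disjunctive syllogism, the other disjunct must be true.

The transaction will be declined


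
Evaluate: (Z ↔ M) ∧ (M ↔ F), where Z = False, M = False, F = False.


Z = False, M = False, F = False
Step 1: Z ↔ M is true when Z and M have the same value. Result: True
Step 2: M ↔ F is true when M and F have the same value. Result: True
Step 3: True ∧ True = True

True


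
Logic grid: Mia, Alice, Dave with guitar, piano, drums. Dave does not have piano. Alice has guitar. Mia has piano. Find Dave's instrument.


From clues:
  Mia → piano
  Alice → guitar
By elimination, Dave gets the remaining.

drums


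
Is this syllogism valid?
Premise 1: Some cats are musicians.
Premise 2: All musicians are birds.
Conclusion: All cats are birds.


Premise 1: Some cats are musicians.
Premise 2: All musicians are birds.
Conclusion: All cats are birds.
Fallacy: illicit minor. The minor term (cats) is distributed in the conclusion ('All cats ...') but undistributed in its premise ('Some cats are musicians' doesn't cover all cats).
Only 'Some cats are birds' follows, not 'All'.

Invalid


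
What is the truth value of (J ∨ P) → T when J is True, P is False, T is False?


J = True, P = False, T = False
Step 1: J ∨ P = True OR False = True
Step 2: (True) → T: false only when antecedent=True and T=False.
Result: False

False


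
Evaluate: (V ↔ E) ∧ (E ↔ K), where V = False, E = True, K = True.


V = False, E = True, K = True
Step 1: V ↔ E is true when V and E have the same value. Result: False
Step 2: E ↔ K is true when E and K have the same value. Result: True
Step 3: False ∧ True = False

False


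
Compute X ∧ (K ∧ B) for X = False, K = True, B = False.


X = False, K = True, B = False
Step 1: K ∧ B = True AND False = False
Step 2: X ∧ False = False AND False = False
AND is true only when ALL operands are true.

False


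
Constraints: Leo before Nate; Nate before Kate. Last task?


Constraints: Leo before Nate; Nate before Kate
The last task can have nothing scheduled after it, so it must never appear on the left of a 'before'.
Tasks appearing before some other task: Leo, Nate.
The only task not in that list is Kate → it is last.

Kate


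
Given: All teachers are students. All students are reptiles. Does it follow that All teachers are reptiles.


Premise 1: All teachers are students.
Premise 2: All students are reptiles.
Conclusion: All teachers are reptiles.
Barbara syllogism (AAA-1): All A are B, All B are C → All A are C.
Middle term (students) distributed in premise 2.

Valid


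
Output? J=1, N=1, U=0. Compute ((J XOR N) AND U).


J XOR N = 1^1 = 0
0 AND 0 = 0

0


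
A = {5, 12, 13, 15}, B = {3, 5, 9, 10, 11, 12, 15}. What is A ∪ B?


A = {5, 12, 13, 15}
B = {3, 5, 9, 10, 11, 12, 15}
Operation: union
All elements combined: 3, 5, 9, 10, 11, 12, 13, 15

{3, 5, 9, 10, 11, 12, 13, 15}


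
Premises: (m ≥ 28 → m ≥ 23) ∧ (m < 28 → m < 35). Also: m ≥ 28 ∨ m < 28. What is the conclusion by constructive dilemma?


Constructive dilemma: (P → Q) ∧ (R → S), P ∨ R ⊢ Q ∨ S
Premise 1: m ≥ 28 → m ≥ 23
Premise 2: m < 28 → m < 35
Premise 3: m ≥ 28 ∨ m < 28
Case 1: Assuming m ≥ 28, then by Premise 1, m ≥ 23.
Case 2: Assuming m < 28, then by Premise 2, m < 35.
Since one of m ≥ 28 or m < 28 must hold, we get m ≥ 23 or m < 35.

m ≥ 23 or m < 35.


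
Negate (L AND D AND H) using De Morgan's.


De Morgan's law: ¬(P ∧ Q ∧ R) ≡ ¬P ∨ ¬Q ∨ ¬R
¬(L ∧ D ∧ H) = ¬L ∨ ¬D ∨ ¬H

¬L ∨ ¬D ∨ ¬H


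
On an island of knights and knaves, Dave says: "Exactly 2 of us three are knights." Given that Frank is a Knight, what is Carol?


Dave claims exactly 2 knights among Dave, Frank, Carol.
Given: Frank is a Knight.

Case 1: Dave is a Knight (tells truth)
  Then exactly 2 of the three are knights.
  Counting Dave, Frank: 2 knight(s) so far. Need 0 more → Carol = Knave.
Case 2: Dave is a Knave (lies)
  Then the count is NOT 2.
  If Carol = Knight, count = 2 = 2 → claim would be true, contradicts lie.
  If Carol = Knave, count = 1 ≠ 2 → lie confirmed ✓

Carol is a Knave.

Knave


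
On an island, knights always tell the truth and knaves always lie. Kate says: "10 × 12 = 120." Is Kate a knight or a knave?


Statement: "10 × 12 = 120."
Actual: 10 × 12 = 120
Claimed: 120
Statement is TRUE → Kate tells the truth → Knight

Knight


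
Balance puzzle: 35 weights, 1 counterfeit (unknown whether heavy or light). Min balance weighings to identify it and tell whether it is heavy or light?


Let n = 35. 70 possibilities (n weights × lighter/heavier); each weighing has 3 outcomes.
Bound for k weighings: say the first weighing puts j weights on each pan. If it tips, the 2j weighed weights remain suspects (each with a known direction) and k-1 weighings give 3^(k-1) outcomes; 3^(k-1) is odd, so 2j ≤ 3^(k-1) - 1. If it balances, the n - 2j unweighed weights remain with direction unknown: 2(n - 2j) ≤ 3^(k-1) - 1 by the same parity argument. Adding, n ≤ (3^(k-1) - 1) + (3^(k-1) - 1)/2 = (3^k - 3)/2, and the classical three-group strategy achieves this (3 weights in 2 weighings, 12 in 3, 39 in 4, 120 in 5).
So we need the smallest k with (3^k - 3)/2 ≥ 35.
k = 3: (3^3 - 3)/2 = 12 < 35 ✗
k = 4: (3^4 - 3)/2 = 39 ≥ 35 ✓

4


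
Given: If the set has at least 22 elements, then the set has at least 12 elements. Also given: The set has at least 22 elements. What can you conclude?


Modus ponens: P → Q, P ⊢ Q
P: the set has at least 22 elements
Q: the set has at least 12 elements
We have P → Q and P is true.
By modus ponens, Q must be true.

The set has at least 12 elements


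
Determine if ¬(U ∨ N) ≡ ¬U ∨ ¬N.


Expression 1: ¬(U ∨ N)
Expression 2: ¬U ∨ ¬N
Truth table (U N | Expr1 Expr2):
  T T |   F     F
  T F |   F     T   ← differ
  F T |   F     T   ← differ
  F F |   T     T
Counterexample: U=T, N=F gives Expr1 = F but Expr2 = T, so the expressions are NOT logically equivalent.

No


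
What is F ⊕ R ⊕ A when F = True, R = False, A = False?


F = True, R = False, A = False
Step 1: F ⊕ R = True XOR False = True
Step 2: True ⊕ A = True XOR False = True
XOR is true when an odd number of operands are true.

True


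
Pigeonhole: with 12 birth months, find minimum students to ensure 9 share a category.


Pigeonhole: to guarantee k in one of n categories, need (k-1)×n + 1.
k = 9, n = 12
Minimum = (9-1) × 12 + 1 = 8 × 12 + 1

97


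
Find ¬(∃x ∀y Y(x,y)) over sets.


Original: ∃x ∀y Y(x,y)
Rule: ¬∀→∃, ¬∃→∀, negate predicate.
Negation: ∀x ∃y ¬Y(x,y)

∀x ∃y ¬Y(x,y)


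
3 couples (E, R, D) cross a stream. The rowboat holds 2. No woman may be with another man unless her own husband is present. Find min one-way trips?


Label couples E, R, D (H = husband, W = wife).
Counting alone: 6 people, the rowboat carries 2 and someone must bring it back, so each round trip nets at most +1 on the far side until the last crossing → at least 9 trips. The jealousy constraint makes 9 impossible; the shortest valid schedule has 11:
1. WE+WR →  (far: WE,WR; near: HE,HR,HD,WD)
2. WE ←       (far: WR; near: HE,HR,HD,WE,WD)
3. WE+WD →  (far: WE,WR,WD; near: HE,HR,HD)
4. WE ←       (far: WR,WD; near: HE,HR,HD,WE)
5. HR+HD →  (far: HR,WR,HD,WD; near: HE,WE)
6. HR+WR ←  (far: HD,WD; near: HE,WE,HR,WR)
7. HE+HR →  (far: HE,HR,HD,WD; near: WE,WR)
8. WD ←       (far: HE,HR,HD; near: WE,WR,WD)
9. WE+WR →  (far: HE,WE,HR,WR,HD; near: WD)
10. HD ←      (far: HE,WE,HR,WR; near: HD,WD)
11. HD+WD → (far: all six; near: empty)
In every state each wife is either with her husband or with no other man.
Minimum trips = 11

11


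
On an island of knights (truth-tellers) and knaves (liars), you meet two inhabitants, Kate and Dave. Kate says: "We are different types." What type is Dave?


Kate says: "We are different types."
Case 1: Kate is a Knight (truth-teller)
  Statement is true → they ARE different → Dave is a Knave
Case 2: Kate is a Knave (liar)
  Statement is false → they are NOT different → Dave is a Knave
In both cases, Dave is a Knave.

Knave


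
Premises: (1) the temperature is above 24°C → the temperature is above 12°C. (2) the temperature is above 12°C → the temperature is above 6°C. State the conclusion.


Hypothetical syllogism: P → Q, Q → R ⊢ P → R
Premise 1: the temperature is above 24°C → the temperature is above 12°C
Premise 2: the temperature is above 12°C → the temperature is above 6°C
Chain the implications: the middle term (the temperature is above 12°C) links the two.
Conclusion: If the temperature is above 24°C, then the temperature is above 6°C.

If the temperature is above 24°C, then the temperature is above 6°C.


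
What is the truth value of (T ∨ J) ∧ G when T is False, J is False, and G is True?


T = False, J = False, G = True
Step 1: T ∨ J = False OR False = False
Step 2: False ∧ G = False AND True = False
OR is true when at least one operand is true; AND requires both.

False


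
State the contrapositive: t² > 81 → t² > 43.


Original: If t² > 81, then t² > 43
Contrapositive: If ¬Q, then ¬P
Negate Q: not (t² > 43)
Negate P: not (t² > 81)

If not (t² > 43), then not (t² > 81).


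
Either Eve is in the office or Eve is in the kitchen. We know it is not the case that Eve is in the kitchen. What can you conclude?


Disjunctive syllogism: P ∨ Q, ¬P ⊢ Q
Disjunction: Eve is in the office ∨ Eve is in the kitchen
We know it is not the case that Eve is in the kitchen.
By disjunctive syllogism, the other disjunct must be true.

Eve is in the office


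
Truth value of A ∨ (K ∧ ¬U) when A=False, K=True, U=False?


A = False, K = True, U = False
Expression: A ∨ (K ∧ ¬U)
Step 1: ¬U = NOT False = True
Step 2: K ∧ ¬U = True AND True = True
Step 3: A ∨ (True) = False OR True = True

True


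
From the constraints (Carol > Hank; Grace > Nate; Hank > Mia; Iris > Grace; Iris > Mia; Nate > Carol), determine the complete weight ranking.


Constraints: Carol > Hank; Grace > Nate; Hank > Mia; Iris > Grace; Iris > Mia; Nate > Carol
Method: at each step, the next-highest is the one remaining person who never appears on the smaller side of a constraint between remaining people.
  Step 1: remaining {Grace, Nate, Carol, Hank, Mia, Iris}; on the smaller side: {Grace, Nate, Carol, Hank, Mia} → Iris is next (Iris > Grace; Iris > Mia).
  Step 2: remaining {Grace, Nate, Carol, Hank, Mia}; on the smaller side: {Nate, Carol, Hank, Mia} → Grace is next (Grace > Nate).
  Step 3: remaining {Nate, Carol, Hank, Mia}; on the smaller side: {Carol, Hank, Mia} → Nate is next (Nate > Carol).
  Step 4: remaining {Carol, Hank, Mia}; on the smaller side: {Hank, Mia} → Carol is next (Carol > Hank).
  Step 5: remaining {Hank, Mia}; on the smaller side: {Mia} → Hank is next (Hank > Mia).
  Step 6: only Mia remains → lowest.
Final ranking (highest to lowest):

Iris > Grace > Nate > Carol > Hank > Mia


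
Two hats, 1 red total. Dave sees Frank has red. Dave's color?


Total red = 1, Frank = red
Red accounted for: 1
Remaining for Dave: 0
Dave's hat is blue.

blue


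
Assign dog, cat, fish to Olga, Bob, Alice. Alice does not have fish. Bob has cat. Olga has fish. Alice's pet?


From clues:
  Olga → fish
  Bob → cat
By elimination, Alice gets the remaining.

dog


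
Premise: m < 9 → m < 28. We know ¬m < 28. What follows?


Modus tollens: P → Q, ¬Q ⊢ ¬P
P: m < 9
Q: m < 28
We have P → Q and Q is false.
By modus tollens, P must be false.

It is not the case that m < 9


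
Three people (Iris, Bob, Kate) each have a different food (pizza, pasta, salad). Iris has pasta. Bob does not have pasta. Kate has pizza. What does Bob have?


From clues:
  Kate → pizza
  Iris → pasta
By elimination, Bob gets the remaining.

salad


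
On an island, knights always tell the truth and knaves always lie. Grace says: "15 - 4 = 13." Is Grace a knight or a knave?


Statement: "15 - 4 = 13."
Actual: 15 - 4 = 11
Claimed: 13
Statement is FALSE → Grace lies → Knave

Knave


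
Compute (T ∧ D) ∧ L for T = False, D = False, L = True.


T = False, D = False, L = True
Step 1: T ∧ D = False AND False = False
Step 2: False ∧ L = False AND True = False
AND is true only when ALL operands are true.

False


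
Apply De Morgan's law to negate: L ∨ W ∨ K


De Morgan's law: ¬(P ∨ Q ∨ R) ≡ ¬P ∧ ¬Q ∧ ¬R
¬(L ∨ W ∨ K) = ¬L ∧ ¬W ∧ ¬K

¬L ∧ ¬W ∧ ¬K


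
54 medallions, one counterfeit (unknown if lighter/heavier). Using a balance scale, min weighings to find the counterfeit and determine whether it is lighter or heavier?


Let n = 54. 108 possibilities (n medallions × lighter/heavier); each weighing has 3 outcomes.
Bound for k weighings: say the first weighing puts j medallions on each pan. If it tips, the 2j weighed medallions remain suspects (each with a known direction) and k-1 weighings give 3^(k-1) outcomes; 3^(k-1) is odd, so 2j ≤ 3^(k-1) - 1. If it balances, the n - 2j unweighed medallions remain with direction unknown: 2(n - 2j) ≤ 3^(k-1) - 1 by the same parity argument. Adding, n ≤ (3^(k-1) - 1) + (3^(k-1) - 1)/2 = (3^k - 3)/2, and the classical three-group strategy achieves this (3 medallions in 2 weighings, 12 in 3, 39 in 4, 120 in 5).
So we need the smallest k with (3^k - 3)/2 ≥ 54.
k = 4: (3^4 - 3)/2 = 39 < 54 ✗
k = 5: (3^5 - 3)/2 = 120 ≥ 54 ✓

5


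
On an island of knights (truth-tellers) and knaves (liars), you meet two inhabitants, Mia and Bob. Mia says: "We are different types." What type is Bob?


Mia says: "We are different types."
Case 1: Mia is a Knight (truth-teller)
  Statement is true → they ARE different → Bob is a Knave
Case 2: Mia is a Knave (liar)
  Statement is false → they are NOT different → Bob is a Knave
In both cases, Bob is a Knave.

Knave


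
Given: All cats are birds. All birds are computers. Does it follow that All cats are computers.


Premise 1: All cats are birds.
Premise 2: All birds are computers.
Conclusion: All cats are computers.
Barbara syllogism (AAA-1): All A are B, All B are C → All A are C.
Middle term (birds) distributed in premise 2.

Valid


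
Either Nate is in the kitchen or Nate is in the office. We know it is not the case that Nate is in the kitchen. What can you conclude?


Disjunctive syllogism: P ∨ Q, ¬P ⊢ Q
Disjunction: Nate is in the kitchen ∨ Nate is in the office
We know it is not the case that Nate is in the kitchen.
By disjunctive syllogism, the other disjunct must be true.

Nate is in the office


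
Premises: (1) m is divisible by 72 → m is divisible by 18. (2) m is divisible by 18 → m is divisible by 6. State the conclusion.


Hypothetical syllogism: P → Q, Q → R ⊢ P → R
Premise 1: m is divisible by 72 → m is divisible by 18
Premise 2: m is divisible by 18 → m is divisible by 6
Chain the implications: the middle term (m is divisible by 18) links the two.
Conclusion: If m is divisible by 72, then m is divisible by 6.

If m is divisible by 72, then m is divisible by 6.


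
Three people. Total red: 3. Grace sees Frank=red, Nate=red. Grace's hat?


Total red = 3, seen red = 2
Own red = 3 - 2 = 1
Grace's hat is red.

red


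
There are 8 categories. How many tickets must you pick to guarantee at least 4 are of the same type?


Pigeonhole: to guarantee k in one of n categories, need (k-1)×n + 1.
k = 4, n = 8
Minimum = (4-1) × 8 + 1 = 3 × 8 + 1

25


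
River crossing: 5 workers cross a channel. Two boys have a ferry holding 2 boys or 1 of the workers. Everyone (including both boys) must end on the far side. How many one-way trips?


Per crossing of one of the workers: boys→, one←, one of the workers→, one← = 4 trips
5 × 4 = 20, + 1 final boys→ = 21
Minimum trips = 21

21


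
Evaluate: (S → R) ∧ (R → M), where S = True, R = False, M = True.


S = True, R = False, M = True
Step 1: S → R is false only when S=True and R=False. Result: False
Step 2: R → M is false only when R=True and M=False. Result: True
Step 3: False ∧ True = False

False


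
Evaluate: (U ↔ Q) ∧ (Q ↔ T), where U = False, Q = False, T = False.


U = False, Q = False, T = False
Step 1: U ↔ Q is true when U and Q have the same value. Result: True
Step 2: Q ↔ T is true when Q and T have the same value. Result: True
Step 3: True ∧ True = True

True


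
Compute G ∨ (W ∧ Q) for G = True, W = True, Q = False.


G = True, W = True, Q = False
Step 1: W ∧ Q = True AND False = False
Step 2: G ∨ False = True OR False = True
AND evaluated first (higher precedence); then OR applied.

True


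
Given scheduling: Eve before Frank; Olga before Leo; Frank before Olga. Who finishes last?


Constraints: Eve before Frank; Olga before Leo; Frank before Olga
The last task can have nothing scheduled after it, so it must never appear on the left of a 'before'.
Tasks appearing before some other task: Eve, Olga, Frank.
The only task not in that list is Leo → it is last.

Leo


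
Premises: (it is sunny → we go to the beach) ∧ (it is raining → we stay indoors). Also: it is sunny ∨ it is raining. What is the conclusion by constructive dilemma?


Constructive dilemma: (P → Q) ∧ (R → S), P ∨ R ⊢ Q ∨ S
Premise 1: it is sunny → we go to the beach
Premise 2: it is raining → we stay indoors
Premise 3: it is sunny ∨ it is raining
Case 1: Assuming it is sunny, then by Premise 1, we go to the beach.
Case 2: Assuming it is raining, then by Premise 2, we stay indoors.
Since one of it is sunny or it is raining must hold, we get we go to the beach or we stay indoors.

We go to the beach or we stay indoors.


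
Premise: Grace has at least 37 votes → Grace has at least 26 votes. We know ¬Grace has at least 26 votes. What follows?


Modus tollens: P → Q, ¬Q ⊢ ¬P
P: Grace has at least 37 votes
Q: Grace has at least 26 votes
We have P → Q and Q is false.
By modus tollens, P must be false.

It is not the case that Grace has at least 37 votes


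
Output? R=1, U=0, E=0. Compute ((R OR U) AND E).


R OR U = 1|0 = 1
1 AND 0 = 0

0


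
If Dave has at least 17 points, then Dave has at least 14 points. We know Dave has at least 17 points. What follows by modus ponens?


Modus ponens: P → Q, P ⊢ Q
P: Dave has at least 17 points
Q: Dave has at least 14 points
We have P → Q and P is true.
By modus ponens, Q must be true.

Dave has at least 14 points


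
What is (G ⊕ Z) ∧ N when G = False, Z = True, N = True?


G = False, Z = True, N = True
Step 1: G ⊕ Z = False XOR True = True
Step 2: True ∧ N = True AND True = True
XOR true when exactly one of G,Z is true; then AND with N.

True


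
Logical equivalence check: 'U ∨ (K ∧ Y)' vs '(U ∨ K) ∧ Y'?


Expression 1: U ∨ (K ∧ Y)
Expression 2: (U ∨ K) ∧ Y
Truth table (U K Y | Expr1 Expr2):
  T T T |   T     T
  T T F |   T     F   ← differ
  T F T |   T     T
  T F F |   T     F   ← differ
  F T T |   T     T
  F T F |   F     F
  F F T |   F     F
  F F F |   F     F
Counterexample: U=T, K=T, Y=F gives Expr1 = T but Expr2 = F, so the expressions are NOT logically equivalent.

No


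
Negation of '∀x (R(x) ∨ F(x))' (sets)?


Original: ∀x (R(x) ∨ F(x))
Rule: ¬∀→∃, ¬∃→∀, negate predicate.
Negation: ∃x (¬R(x) ∧ ¬F(x))

∃x (¬R(x) ∧ ¬F(x))


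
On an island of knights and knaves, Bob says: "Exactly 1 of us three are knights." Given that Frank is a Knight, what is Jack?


Bob claims exactly 1 knights among Bob, Frank, Jack.
Given: Frank is a Knight.

Case 1: Bob is a Knight (tells truth)
  Then exactly 1 of the three are knights.
  Counting Bob, Frank: 2 knight(s) so far. Need -1 more → impossible.
Case 2: Bob is a Knave (lies)
  Then the count is NOT 1.
  If Jack = Knave, count = 1 = 1 → claim would be true, contradicts lie.
  If Jack = Knight, count = 2 ≠ 1 → lie confirmed ✓

Jack is a Knight.

Knight


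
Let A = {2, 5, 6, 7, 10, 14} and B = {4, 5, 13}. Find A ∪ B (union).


A = {2, 5, 6, 7, 10, 14}
B = {4, 5, 13}
Operation: union
All elements combined: 2, 4, 5, 6, 7, 10, 13, 14

{2, 4, 5, 6, 7, 10, 13, 14}


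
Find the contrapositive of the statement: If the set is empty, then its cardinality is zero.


Original: If the set is empty, then its cardinality is zero
Contrapositive: If ¬Q, then ¬P
Negate Q: not (its cardinality is zero)
Negate P: not (the set is empty)

If not (its cardinality is zero), then not (the set is empty).


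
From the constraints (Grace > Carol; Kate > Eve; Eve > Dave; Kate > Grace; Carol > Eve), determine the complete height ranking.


Constraints: Grace > Carol; Kate > Eve; Eve > Dave; Kate > Grace; Carol > Eve
Method: at each step, the next-highest is the one remaining person who never appears on the smaller side of a constraint between remaining people.
  Step 1: remaining {Grace, Kate, Carol, Eve, Dave}; on the smaller side: {Grace, Carol, Eve, Dave} → Kate is next (Kate > Eve; Kate > Grace).
  Step 2: remaining {Grace, Carol, Eve, Dave}; on the smaller side: {Carol, Eve, Dave} → Grace is next (Grace > Carol).
  Step 3: remaining {Carol, Eve, Dave}; on the smaller side: {Eve, Dave} → Carol is next (Carol > Eve).
  Step 4: remaining {Eve, Dave}; on the smaller side: {Dave} → Eve is next (Eve > Dave).
  Step 5: only Dave remains → lowest.
Final ranking (highest to lowest):

Kate > Grace > Carol > Eve > Dave


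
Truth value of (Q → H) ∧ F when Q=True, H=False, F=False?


Q = True, H = False, F = False
Expression: (Q → H) ∧ F
Step 1: Q → H = True → False (false only if Q=True, H=False) = False
Step 2: (False) ∧ F = False AND False = False

False


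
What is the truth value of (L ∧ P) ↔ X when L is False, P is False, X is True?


L = False, P = False, X = True
Step 1: L ∧ P = False AND False = False
Step 2: (False) ↔ X: true when both sides have same truth value.
Result: False ↔ True = False

False


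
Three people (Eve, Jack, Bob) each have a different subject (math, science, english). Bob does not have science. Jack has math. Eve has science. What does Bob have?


From clues:
  Eve → science
  Jack → math
By elimination, Bob gets the remaining.

english


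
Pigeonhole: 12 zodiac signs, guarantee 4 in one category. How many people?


Pigeonhole: to guarantee k in one of n categories, need (k-1)×n + 1.
k = 4, n = 12
Minimum = (4-1) × 12 + 1 = 3 × 12 + 1

37


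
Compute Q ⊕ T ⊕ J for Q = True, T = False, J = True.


Q = True, T = False, J = True
Step 1: Q ⊕ T = True XOR False = True
Step 2: True ⊕ J = True XOR True = False
XOR is true when an odd number of operands are true.

False


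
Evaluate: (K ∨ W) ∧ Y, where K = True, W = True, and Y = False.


K = True, W = True, Y = False
Step 1: K ∨ W = True OR True = True
Step 2: True ∧ Y = True AND False = False
OR is true when at least one operand is true; AND requires both.

False


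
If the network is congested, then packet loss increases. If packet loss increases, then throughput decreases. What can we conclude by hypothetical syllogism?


Hypothetical syllogism: P → Q, Q → R ⊢ P → R
Premise 1: the network is congested → packet loss increases
Premise 2: packet loss increases → throughput decreases
Chain the implications: the middle term (packet loss increases) links the two.
Conclusion: If the network is congested, then throughput decreases.

If the network is congested, then throughput decreases.


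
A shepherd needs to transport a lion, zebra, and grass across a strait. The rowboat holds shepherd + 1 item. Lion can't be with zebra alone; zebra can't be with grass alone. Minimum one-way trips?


1. shepherd+zebra → 2. shepherd ← 3. shepherd+lion → 4. shepherd+zebra ← 5. shepherd+grass → 6. shepherd ← 7. shepherd+zebra →
Minimum trips = 7

7


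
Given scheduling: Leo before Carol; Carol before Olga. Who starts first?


Constraints: Leo before Carol; Carol before Olga
The first task can have nothing scheduled before it, so it must never appear on the right of a 'before'.
Tasks appearing after some 'before': Carol, Olga.
The only task not in that list is Leo → it is first.

Leo


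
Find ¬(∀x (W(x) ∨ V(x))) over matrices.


Original: ∀x (W(x) ∨ V(x))
Rule: ¬∀→∃, ¬∃→∀, negate predicate.
Negation: ∃x (¬W(x) ∧ ¬V(x))

∃x (¬W(x) ∧ ¬V(x))


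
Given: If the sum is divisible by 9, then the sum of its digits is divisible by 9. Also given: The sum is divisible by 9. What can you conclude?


Modus ponens: P → Q, P ⊢ Q
P: the sum is divisible by 9
Q: the sum of its digits is divisible by 9
We have P → Q and P is true.
By modus ponens, Q must be true.

The sum of its digits is divisible by 9


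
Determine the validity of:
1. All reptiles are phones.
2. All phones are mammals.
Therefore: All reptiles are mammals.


Premise 1: All reptiles are phones.
Premise 2: All phones are mammals.
Conclusion: All reptiles are mammals.
Barbara syllogism (AAA-1): All A are B, All B are C → All A are C.
Middle term (phones) distributed in premise 2.

Valid


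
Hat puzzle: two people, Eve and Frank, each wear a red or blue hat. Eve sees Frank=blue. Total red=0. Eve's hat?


Total red = 0, Frank = blue
Red accounted for: 0
Remaining for Eve: 0
Eve's hat is blue.

blue


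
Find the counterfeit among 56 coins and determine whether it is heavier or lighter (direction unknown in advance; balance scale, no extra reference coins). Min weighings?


Let n = 56. 112 possibilities (n coins × lighter/heavier); each weighing has 3 outcomes.
Bound for k weighings: say the first weighing puts j coins on each pan. If it tips, the 2j weighed coins remain suspects (each with a known direction) and k-1 weighings give 3^(k-1) outcomes; 3^(k-1) is odd, so 2j ≤ 3^(k-1) - 1. If it balances, the n - 2j unweighed coins remain with direction unknown: 2(n - 2j) ≤ 3^(k-1) - 1 by the same parity argument. Adding, n ≤ (3^(k-1) - 1) + (3^(k-1) - 1)/2 = (3^k - 3)/2, and the classical three-group strategy achieves this (3 coins in 2 weighings, 12 in 3, 39 in 4, 120 in 5).
So we need the smallest k with (3^k - 3)/2 ≥ 56.
k = 4: (3^4 - 3)/2 = 39 < 56 ✗
k = 5: (3^5 - 3)/2 = 120 ≥ 56 ✓

5


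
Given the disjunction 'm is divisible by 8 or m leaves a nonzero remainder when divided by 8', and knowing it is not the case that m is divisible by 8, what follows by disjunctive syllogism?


Disjunctive syllogism: P ∨ Q, ¬P ⊢ Q
Disjunction: m is divisible by 8 ∨ m leaves a nonzero remainder when divided by 8
We know it is not the case that m is divisible by 8.
By disjunctive syllogism, the other disjunct must be true.

m leaves a nonzero remainder when divided by 8


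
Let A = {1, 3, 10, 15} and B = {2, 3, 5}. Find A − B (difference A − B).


A = {1, 3, 10, 15}
B = {2, 3, 5}
Operation: difference A − B
In A but not B: 1, 10, 15

{1, 10, 15}


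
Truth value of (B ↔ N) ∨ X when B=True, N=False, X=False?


B = True, N = False, X = False
Expression: (B ↔ N) ∨ X
Step 1: B ↔ N = (True iff False) (true when values match) = False
Step 2: (False) ∨ X = False OR False = False

False


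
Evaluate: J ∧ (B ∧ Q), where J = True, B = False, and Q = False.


J = True, B = False, Q = False
Step 1: B ∧ Q = False AND False = False
Step 2: J ∧ False = True AND False = False
AND is true only when ALL operands are true.

False


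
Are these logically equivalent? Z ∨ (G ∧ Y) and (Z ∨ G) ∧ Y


Expression 1: Z ∨ (G ∧ Y)
Expression 2: (Z ∨ G) ∧ Y
Truth table (Z G Y | Expr1 Expr2):
  T T T |   T     T
  T T F |   T     F   ← differ
  T F T |   T     T
  T F F |   T     F   ← differ
  F T T |   T     T
  F T F |   F     F
  F F T |   F     F
  F F F |   F     F
Counterexample: Z=T, G=T, Y=F gives Expr1 = T but Expr2 = F, so the expressions are NOT logically equivalent.

No


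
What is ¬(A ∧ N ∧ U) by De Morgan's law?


De Morgan's law: ¬(P ∧ Q ∧ R) ≡ ¬P ∨ ¬Q ∨ ¬R
¬(A ∧ N ∧ U) = ¬A ∨ ¬N ∨ ¬U

¬A ∨ ¬N ∨ ¬U


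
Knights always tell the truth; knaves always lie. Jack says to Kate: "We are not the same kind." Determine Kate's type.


Jack says: "We are not the same kind."
Case 1: Jack is a Knight (truth-teller)
  Statement is true → they ARE different → Kate is a Knave
Case 2: Jack is a Knave (liar)
  Statement is false → they are NOT different → Kate is a Knave
In both cases, Kate is a Knave.

Knave


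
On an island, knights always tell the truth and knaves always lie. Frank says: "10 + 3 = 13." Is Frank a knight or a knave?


Statement: "10 + 3 = 13."
Actual: 10 + 3 = 13
Claimed: 13
Statement is TRUE → Frank tells the truth → Knight

Knight


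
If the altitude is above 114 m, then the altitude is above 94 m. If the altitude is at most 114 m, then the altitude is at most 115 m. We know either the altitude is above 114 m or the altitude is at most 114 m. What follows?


Constructive dilemma: (P → Q) ∧ (R → S), P ∨ R ⊢ Q ∨ S
Premise 1: the altitude is above 114 m → the altitude is above 94 m
Premise 2: the altitude is at most 114 m → the altitude is at most 115 m
Premise 3: the altitude is above 114 m ∨ the altitude is at most 114 m
Case 1: Assuming the altitude is above 114 m, then by Premise 1, the altitude is above 94 m.
Case 2: Assuming the altitude is at most 114 m, then by Premise 2, the altitude is at most 115 m.
Since one of the altitude is above 114 m or the altitude is at most 114 m must hold, we get the altitude is above 94 m or the altitude is at most 115 m.

The altitude is above 94 m or the altitude is at most 115 m.


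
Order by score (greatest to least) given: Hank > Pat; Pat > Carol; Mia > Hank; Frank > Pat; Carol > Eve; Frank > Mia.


Constraints: Hank > Pat; Pat > Carol; Mia > Hank; Frank > Pat; Carol > Eve; Frank > Mia
Method: at each step, the next-highest is the one remaining person who never appears on the smaller side of a constraint between remaining people.
  Step 1: remaining {Eve, Frank, Pat, Mia, Carol, Hank}; on the smaller side: {Eve, Pat, Mia, Carol, Hank} → Frank is next (Frank > Pat; Frank > Mia).
  Step 2: remaining {Eve, Pat, Mia, Carol, Hank}; on the smaller side: {Eve, Pat, Carol, Hank} → Mia is next (Mia > Hank).
  Step 3: remaining {Eve, Pat, Carol, Hank}; on the smaller side: {Eve, Pat, Carol} → Hank is next (Hank > Pat).
  Step 4: remaining {Eve, Pat, Carol}; on the smaller side: {Eve, Carol} → Pat is next (Pat > Carol).
  Step 5: remaining {Eve, Carol}; on the smaller side: {Eve} → Carol is next (Carol > Eve).
  Step 6: only Eve remains → lowest.
Final ranking (highest to lowest):

Frank > Mia > Hank > Pat > Carol > Eve


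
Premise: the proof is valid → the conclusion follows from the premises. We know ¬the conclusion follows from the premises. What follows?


Modus tollens: P → Q, ¬Q ⊢ ¬P
P: the proof is valid
Q: the conclusion follows from the premises
We have P → Q and Q is false.
By modus tollens, P must be false.

It is not the case that the proof is valid


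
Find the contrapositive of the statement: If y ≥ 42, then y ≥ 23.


Original: If y ≥ 42, then y ≥ 23
Contrapositive: If ¬Q, then ¬P
Negate Q: not (y ≥ 23)
Negate P: not (y ≥ 42)

If not (y ≥ 23), then not (y ≥ 42).


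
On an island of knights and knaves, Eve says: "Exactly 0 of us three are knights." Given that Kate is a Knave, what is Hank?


Eve claims exactly 0 knights among Eve, Kate, Hank.
Given: Kate is a Knave.

Case 1: Eve is a Knight (tells truth)
  Then exactly 0 of the three are knights.
  Counting Eve, Kate: 1 knight(s) so far. Need -1 more → impossible.
Case 2: Eve is a Knave (lies)
  Then the count is NOT 0.
  If Hank = Knave, count = 0 = 0 → claim would be true, contradicts lie.
  If Hank = Knight, count = 1 ≠ 0 → lie confirmed ✓

Hank is a Knight.

Knight


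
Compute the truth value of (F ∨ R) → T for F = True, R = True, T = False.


F = True, R = True, T = False
Step 1: F ∨ R = True OR True = True
Step 2: (True) → T: false only when antecedent=True and T=False.
Result: False

False


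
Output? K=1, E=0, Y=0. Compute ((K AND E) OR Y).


K AND E = 1&0 = 0
0 OR 0 = 0

0


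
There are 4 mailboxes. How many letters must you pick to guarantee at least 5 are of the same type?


Pigeonhole: to guarantee k in one of n categories, need (k-1)×n + 1.
k = 5, n = 4
Minimum = (5-1) × 4 + 1 = 4 × 4 + 1

17


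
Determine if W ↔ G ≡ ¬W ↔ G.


Expression 1: W ↔ G
Expression 2: ¬W ↔ G
Truth table (W G | Expr1 Expr2):
  T T |   T     F   ← differ
  T F |   F     T   ← differ
  F T |   F     T   ← differ
  F F |   T     F   ← differ
Counterexample: W=T, G=T gives Expr1 = T but Expr2 = F, so the expressions are NOT logically equivalent.

No


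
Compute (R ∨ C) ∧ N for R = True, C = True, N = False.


R = True, C = True, N = False
Step 1: R ∨ C = True OR True = True
Step 2: True ∧ N = True AND False = False
OR is true when at least one operand is true; AND requires both.

False


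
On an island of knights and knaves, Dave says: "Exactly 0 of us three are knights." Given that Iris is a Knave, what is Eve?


Dave claims exactly 0 knights among Dave, Iris, Eve.
Given: Iris is a Knave.

Case 1: Dave is a Knight (tells truth)
  Then exactly 0 of the three are knights.
  Counting Dave, Iris: 1 knight(s) so far. Need -1 more → impossible.
Case 2: Dave is a Knave (lies)
  Then the count is NOT 0.
  If Eve = Knave, count = 0 = 0 → claim would be true, contradicts lie.
  If Eve = Knight, count = 1 ≠ 0 → lie confirmed ✓

Eve is a Knight.

Knight


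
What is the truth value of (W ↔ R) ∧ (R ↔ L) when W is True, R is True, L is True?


W = True, R = True, L = True
Step 1: W ↔ R is true when W and R have the same value. Result: True
Step 2: R ↔ L is true when R and L have the same value. Result: True
Step 3: True ∧ True = True

True


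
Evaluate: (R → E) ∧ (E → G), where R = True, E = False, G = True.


R = True, E = False, G = True
Step 1: R → E is false only when R=True and E=False. Result: False
Step 2: E → G is false only when E=True and G=False. Result: True
Step 3: False ∧ True = False

False


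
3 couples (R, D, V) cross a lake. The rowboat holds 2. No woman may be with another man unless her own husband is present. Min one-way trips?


Label couples R, D, V (H = husband, W = wife).
Counting alone: 6 people, the rowboat carries 2 and someone must bring it back, so each round trip nets at most +1 on the far side until the last crossing → at least 9 trips. The jealousy constraint makes 9 impossible; the shortest valid schedule has 11:
1. WR+WD →  (far: WR,WD; near: HR,HD,HV,WV)
2. WR ←       (far: WD; near: HR,HD,HV,WR,WV)
3. WR+WV →  (far: WR,WD,WV; near: HR,HD,HV)
4. WR ←       (far: WD,WV; near: HR,HD,HV,WR)
5. HD+HV →  (far: HD,WD,HV,WV; near: HR,WR)
6. HD+WD ←  (far: HV,WV; near: HR,WR,HD,WD)
7. HR+HD →  (far: HR,HD,HV,WV; near: WR,WD)
8. WV ←       (far: HR,HD,HV; near: WR,WD,WV)
9. WR+WD →  (far: HR,WR,HD,WD,HV; near: WV)
10. HV ←      (far: HR,WR,HD,WD; near: HV,WV)
11. HV+WV → (far: all six; near: empty)
In every state each wife is either with her husband or with no other man.
Minimum trips = 11

11


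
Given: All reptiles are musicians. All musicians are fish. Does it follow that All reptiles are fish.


Premise 1: All reptiles are musicians.
Premise 2: All musicians are fish.
Conclusion: All reptiles are fish.
Barbara syllogism (AAA-1): All A are B, All B are C → All A are C.
Middle term (musicians) distributed in premise 2.

Valid


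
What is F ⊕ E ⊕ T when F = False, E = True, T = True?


F = False, E = True, T = True
Step 1: F ⊕ E = False XOR True = True
Step 2: True ⊕ T = True XOR True = False
XOR is true when an odd number of operands are true.

False


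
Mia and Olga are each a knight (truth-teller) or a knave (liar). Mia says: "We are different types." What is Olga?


Mia says: "We are different types."
Case 1: Mia is a Knight (truth-teller)
  Statement is true → they ARE different → Olga is a Knave
Case 2: Mia is a Knave (liar)
  Statement is false → they are NOT different → Olga is a Knave
In both cases, Olga is a Knave.

Knave
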